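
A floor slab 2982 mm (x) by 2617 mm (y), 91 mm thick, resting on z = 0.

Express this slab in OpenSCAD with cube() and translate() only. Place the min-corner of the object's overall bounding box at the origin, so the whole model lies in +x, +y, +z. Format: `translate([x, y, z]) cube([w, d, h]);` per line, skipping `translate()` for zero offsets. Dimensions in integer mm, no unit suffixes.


cube([2982, 2617, 91]);


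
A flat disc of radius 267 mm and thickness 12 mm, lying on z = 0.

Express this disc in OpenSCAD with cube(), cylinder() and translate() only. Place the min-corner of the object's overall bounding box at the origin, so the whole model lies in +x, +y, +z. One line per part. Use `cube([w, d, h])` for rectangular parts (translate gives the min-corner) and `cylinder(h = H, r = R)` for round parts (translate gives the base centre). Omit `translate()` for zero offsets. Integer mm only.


translate([267, 267, 0]) cylinder(h = 12, r = 267);


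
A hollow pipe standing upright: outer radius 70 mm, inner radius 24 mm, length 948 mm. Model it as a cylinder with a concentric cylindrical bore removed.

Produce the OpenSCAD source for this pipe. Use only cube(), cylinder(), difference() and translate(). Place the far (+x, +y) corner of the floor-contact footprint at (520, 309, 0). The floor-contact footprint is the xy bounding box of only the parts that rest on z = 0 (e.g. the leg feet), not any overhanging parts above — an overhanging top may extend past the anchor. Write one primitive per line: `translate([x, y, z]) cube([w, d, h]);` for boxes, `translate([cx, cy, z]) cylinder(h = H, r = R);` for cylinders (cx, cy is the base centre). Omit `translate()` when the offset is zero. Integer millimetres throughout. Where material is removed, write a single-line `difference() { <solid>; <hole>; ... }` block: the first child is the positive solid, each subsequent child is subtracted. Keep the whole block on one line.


difference() { translate([450, 239, 0]) cylinder(h = 948, r = 70); translate([450, 239, 0]) cylinder(h = 948, r = 24); }


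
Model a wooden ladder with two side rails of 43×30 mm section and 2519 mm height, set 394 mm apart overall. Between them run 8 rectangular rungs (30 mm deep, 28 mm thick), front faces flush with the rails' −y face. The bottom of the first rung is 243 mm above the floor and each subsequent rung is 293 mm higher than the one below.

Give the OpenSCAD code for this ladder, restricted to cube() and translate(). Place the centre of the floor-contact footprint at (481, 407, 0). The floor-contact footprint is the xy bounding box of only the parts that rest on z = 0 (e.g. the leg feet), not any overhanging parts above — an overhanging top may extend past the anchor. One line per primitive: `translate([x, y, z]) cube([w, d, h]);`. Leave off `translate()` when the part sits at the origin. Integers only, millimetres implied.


translate([284, 392, 0]) cube([43, 30, 2519]);
translate([635, 392, 0]) cube([43, 30, 2519]);
translate([327, 392, 243]) cube([308, 30, 28]);
translate([327, 392, 536]) cube([308, 30, 28]);
translate([327, 392, 829]) cube([308, 30, 28]);
translate([327, 392, 1122]) cube([308, 30, 28]);
translate([327, 392, 1415]) cube([308, 30, 28]);
translate([327, 392, 1708]) cube([308, 30, 28]);
translate([327, 392, 2001]) cube([308, 30, 28]);
translate([327, 392, 2294]) cube([308, 30, 28]);


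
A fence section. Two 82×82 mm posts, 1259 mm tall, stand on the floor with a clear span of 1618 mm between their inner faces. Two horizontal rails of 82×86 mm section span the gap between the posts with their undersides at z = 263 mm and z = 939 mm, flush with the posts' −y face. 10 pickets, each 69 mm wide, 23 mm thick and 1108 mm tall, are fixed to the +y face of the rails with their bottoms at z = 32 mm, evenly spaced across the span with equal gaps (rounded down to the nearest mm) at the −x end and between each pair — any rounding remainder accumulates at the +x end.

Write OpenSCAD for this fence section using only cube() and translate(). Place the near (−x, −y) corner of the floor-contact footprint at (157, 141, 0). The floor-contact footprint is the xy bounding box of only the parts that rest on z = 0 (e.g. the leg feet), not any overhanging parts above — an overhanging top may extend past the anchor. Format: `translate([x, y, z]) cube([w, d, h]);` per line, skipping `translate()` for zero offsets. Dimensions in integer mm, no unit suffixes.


translate([157, 141, 0]) cube([82, 82, 1259]);
translate([1857, 141, 0]) cube([82, 82, 1259]);
translate([239, 141, 263]) cube([1618, 82, 86]);
translate([239, 141, 939]) cube([1618, 82, 86]);
translate([323, 223, 32]) cube([69, 23, 1108]);
translate([476, 223, 32]) cube([69, 23, 1108]);
translate([629, 223, 32]) cube([69, 23, 1108]);
translate([782, 223, 32]) cube([69, 23, 1108]);
translate([935, 223, 32]) cube([69, 23, 1108]);
translate([1088, 223, 32]) cube([69, 23, 1108]);
translate([1241, 223, 32]) cube([69, 23, 1108]);
translate([1394, 223, 32]) cube([69, 23, 1108]);
translate([1547, 223, 32]) cube([69, 23, 1108]);
translate([1700, 223, 32]) cube([69, 23, 1108]);


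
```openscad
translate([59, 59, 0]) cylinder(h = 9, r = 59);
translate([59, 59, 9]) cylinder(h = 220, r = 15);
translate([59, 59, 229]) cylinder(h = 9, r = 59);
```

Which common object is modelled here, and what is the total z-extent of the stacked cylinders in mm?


A spool. The overall height is 238 mm.

Three coaxial cylinders, large–small–large — a spool. Two 9 mm flanges and a 220 mm core give 9 + 220 + 9 = 238 mm.


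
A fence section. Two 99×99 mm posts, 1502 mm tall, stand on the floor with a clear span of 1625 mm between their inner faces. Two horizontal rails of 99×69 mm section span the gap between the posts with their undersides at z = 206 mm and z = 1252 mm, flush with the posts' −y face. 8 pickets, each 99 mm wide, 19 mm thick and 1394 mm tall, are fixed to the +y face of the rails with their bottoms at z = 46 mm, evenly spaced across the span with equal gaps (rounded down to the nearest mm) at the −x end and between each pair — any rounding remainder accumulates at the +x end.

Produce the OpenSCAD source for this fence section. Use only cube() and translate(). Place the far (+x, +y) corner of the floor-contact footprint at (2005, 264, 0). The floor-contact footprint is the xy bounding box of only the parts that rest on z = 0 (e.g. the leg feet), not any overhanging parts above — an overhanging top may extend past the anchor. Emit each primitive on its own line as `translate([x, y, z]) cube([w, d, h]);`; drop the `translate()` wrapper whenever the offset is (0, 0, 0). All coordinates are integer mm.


translate([182, 165, 0]) cube([99, 99, 1502]);
translate([1906, 165, 0]) cube([99, 99, 1502]);
translate([281, 165, 206]) cube([1625, 99, 69]);
translate([281, 165, 1252]) cube([1625, 99, 69]);
translate([373, 264, 46]) cube([99, 19, 1394]);
translate([564, 264, 46]) cube([99, 19, 1394]);
translate([755, 264, 46]) cube([99, 19, 1394]);
translate([946, 264, 46]) cube([99, 19, 1394]);
translate([1137, 264, 46]) cube([99, 19, 1394]);
translate([1328, 264, 46]) cube([99, 19, 1394]);
translate([1519, 264, 46]) cube([99, 19, 1394]);
translate([1710, 264, 46]) cube([99, 19, 1394]);


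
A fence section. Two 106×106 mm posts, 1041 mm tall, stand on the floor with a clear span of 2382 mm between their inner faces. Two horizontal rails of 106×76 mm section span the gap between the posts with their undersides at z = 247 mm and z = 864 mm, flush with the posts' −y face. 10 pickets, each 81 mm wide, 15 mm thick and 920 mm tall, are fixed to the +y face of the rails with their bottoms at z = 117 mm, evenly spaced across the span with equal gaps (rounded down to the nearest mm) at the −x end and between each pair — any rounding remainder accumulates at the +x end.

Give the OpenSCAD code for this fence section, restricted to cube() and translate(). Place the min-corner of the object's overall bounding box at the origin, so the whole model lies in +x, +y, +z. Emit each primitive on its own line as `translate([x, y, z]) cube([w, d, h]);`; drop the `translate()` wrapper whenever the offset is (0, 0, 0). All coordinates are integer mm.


cube([106, 106, 1041]);
translate([2488, 0, 0]) cube([106, 106, 1041]);
translate([106, 0, 247]) cube([2382, 106, 76]);
translate([106, 0, 864]) cube([2382, 106, 76]);
translate([248, 106, 117]) cube([81, 15, 920]);
translate([471, 106, 117]) cube([81, 15, 920]);
translate([694, 106, 117]) cube([81, 15, 920]);
translate([917, 106, 117]) cube([81, 15, 920]);
translate([1140, 106, 117]) cube([81, 15, 920]);
translate([1363, 106, 117]) cube([81, 15, 920]);
translate([1586, 106, 117]) cube([81, 15, 920]);
translate([1809, 106, 117]) cube([81, 15, 920]);
translate([2032, 106, 117]) cube([81, 15, 920]);
translate([2255, 106, 117]) cube([81, 15, 920]);


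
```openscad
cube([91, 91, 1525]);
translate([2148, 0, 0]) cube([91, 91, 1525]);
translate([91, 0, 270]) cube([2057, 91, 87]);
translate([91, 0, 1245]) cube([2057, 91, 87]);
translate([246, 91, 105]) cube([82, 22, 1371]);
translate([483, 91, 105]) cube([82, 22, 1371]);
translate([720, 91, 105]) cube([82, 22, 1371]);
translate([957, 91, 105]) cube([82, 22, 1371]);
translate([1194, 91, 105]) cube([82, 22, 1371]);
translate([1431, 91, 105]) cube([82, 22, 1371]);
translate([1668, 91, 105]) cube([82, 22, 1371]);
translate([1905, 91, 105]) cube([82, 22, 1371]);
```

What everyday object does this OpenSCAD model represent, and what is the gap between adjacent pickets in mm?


A fence section. The picket gap is 155 mm.

Two posts, two rails, 8 pickets — a fence section. Span 2057 mm holds 8 pickets of 82 mm with 9 equal gaps: ⌊(2057 − 8·82) / 9⌋ = 155 mm.


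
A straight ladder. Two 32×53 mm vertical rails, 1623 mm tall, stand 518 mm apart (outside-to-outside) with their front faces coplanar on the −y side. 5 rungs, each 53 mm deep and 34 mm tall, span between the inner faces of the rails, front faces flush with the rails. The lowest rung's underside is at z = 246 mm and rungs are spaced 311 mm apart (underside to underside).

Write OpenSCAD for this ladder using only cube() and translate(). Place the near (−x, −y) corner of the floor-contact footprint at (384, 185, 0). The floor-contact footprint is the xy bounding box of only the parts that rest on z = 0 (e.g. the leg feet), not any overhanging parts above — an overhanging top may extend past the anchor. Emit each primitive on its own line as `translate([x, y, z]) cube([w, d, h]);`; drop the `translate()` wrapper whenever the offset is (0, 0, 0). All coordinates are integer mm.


// rung span = 518 - 2*32 = 454
// rung[k] z = 246 + k*311
translate([384, 185, 0]) cube([32, 53, 1623]);
translate([870, 185, 0]) cube([32, 53, 1623]);
translate([416, 185, 246]) cube([454, 53, 34]);
translate([416, 185, 557]) cube([454, 53, 34]);
translate([416, 185, 868]) cube([454, 53, 34]);
translate([416, 185, 1179]) cube([454, 53, 34]);
translate([416, 185, 1490]) cube([454, 53, 34]);


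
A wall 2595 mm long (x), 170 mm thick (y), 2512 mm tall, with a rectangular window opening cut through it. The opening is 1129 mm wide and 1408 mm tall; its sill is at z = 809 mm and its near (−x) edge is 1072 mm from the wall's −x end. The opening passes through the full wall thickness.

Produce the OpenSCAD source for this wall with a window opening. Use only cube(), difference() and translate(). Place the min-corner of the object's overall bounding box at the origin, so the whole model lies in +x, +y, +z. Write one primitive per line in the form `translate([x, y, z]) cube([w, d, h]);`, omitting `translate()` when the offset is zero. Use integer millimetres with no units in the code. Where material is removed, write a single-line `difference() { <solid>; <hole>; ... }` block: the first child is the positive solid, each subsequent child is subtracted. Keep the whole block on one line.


difference() { cube([2595, 170, 2512]); translate([1072, 0, 809]) cube([1129, 170, 1408]); }


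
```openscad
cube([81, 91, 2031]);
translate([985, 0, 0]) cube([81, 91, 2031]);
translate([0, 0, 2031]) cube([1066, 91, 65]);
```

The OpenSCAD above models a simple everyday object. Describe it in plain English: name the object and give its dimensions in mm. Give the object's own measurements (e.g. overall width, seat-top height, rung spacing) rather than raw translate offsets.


A door frame. The clear opening is 904 mm wide and 2031 mm high. Two 81 mm wide jambs, 91 mm deep, stand either side of the opening from the floor to the top of the opening. A 65 mm thick head sits across the top of both jambs, spanning the full outside width of the frame.


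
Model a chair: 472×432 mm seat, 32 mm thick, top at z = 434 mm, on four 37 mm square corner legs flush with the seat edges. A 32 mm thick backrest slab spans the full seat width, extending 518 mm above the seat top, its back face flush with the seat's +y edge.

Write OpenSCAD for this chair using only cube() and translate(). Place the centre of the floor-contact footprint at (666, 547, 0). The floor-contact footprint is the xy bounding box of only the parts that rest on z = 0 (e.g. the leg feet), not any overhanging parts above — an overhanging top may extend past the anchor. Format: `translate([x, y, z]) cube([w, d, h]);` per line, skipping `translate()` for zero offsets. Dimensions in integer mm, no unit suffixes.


translate([430, 331, 402]) cube([472, 432, 32]);
translate([430, 331, 0]) cube([37, 37, 402]);
translate([865, 331, 0]) cube([37, 37, 402]);
translate([430, 726, 0]) cube([37, 37, 402]);
translate([865, 726, 0]) cube([37, 37, 402]);
translate([430, 731, 434]) cube([472, 32, 518]);


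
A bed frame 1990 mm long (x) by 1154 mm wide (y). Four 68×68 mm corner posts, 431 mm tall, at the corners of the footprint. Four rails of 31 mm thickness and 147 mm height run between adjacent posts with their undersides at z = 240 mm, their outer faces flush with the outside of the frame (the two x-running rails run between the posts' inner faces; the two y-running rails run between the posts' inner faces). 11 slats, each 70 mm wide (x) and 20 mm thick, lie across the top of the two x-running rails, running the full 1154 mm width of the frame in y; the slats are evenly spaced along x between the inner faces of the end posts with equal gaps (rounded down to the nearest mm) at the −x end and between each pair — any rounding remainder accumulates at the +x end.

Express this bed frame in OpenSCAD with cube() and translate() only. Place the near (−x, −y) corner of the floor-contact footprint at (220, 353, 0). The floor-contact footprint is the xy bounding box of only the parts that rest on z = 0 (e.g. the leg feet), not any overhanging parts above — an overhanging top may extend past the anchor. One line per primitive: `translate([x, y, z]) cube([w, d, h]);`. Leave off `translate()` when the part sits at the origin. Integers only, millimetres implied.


translate([220, 353, 0]) cube([68, 68, 431]);
translate([220, 1439, 0]) cube([68, 68, 431]);
translate([2142, 353, 0]) cube([68, 68, 431]);
translate([2142, 1439, 0]) cube([68, 68, 431]);
translate([288, 353, 240]) cube([1854, 31, 147]);
translate([288, 1476, 240]) cube([1854, 31, 147]);
translate([220, 421, 240]) cube([31, 1018, 147]);
translate([2179, 421, 240]) cube([31, 1018, 147]);
translate([378, 353, 387]) cube([70, 1154, 20]);
translate([538, 353, 387]) cube([70, 1154, 20]);
translate([698, 353, 387]) cube([70, 1154, 20]);
translate([858, 353, 387]) cube([70, 1154, 20]);
translate([1018, 353, 387]) cube([70, 1154, 20]);
translate([1178, 353, 387]) cube([70, 1154, 20]);
translate([1338, 353, 387]) cube([70, 1154, 20]);
translate([1498, 353, 387]) cube([70, 1154, 20]);
translate([1658, 353, 387]) cube([70, 1154, 20]);
translate([1818, 353, 387]) cube([70, 1154, 20]);
translate([1978, 353, 387]) cube([70, 1154, 20]);


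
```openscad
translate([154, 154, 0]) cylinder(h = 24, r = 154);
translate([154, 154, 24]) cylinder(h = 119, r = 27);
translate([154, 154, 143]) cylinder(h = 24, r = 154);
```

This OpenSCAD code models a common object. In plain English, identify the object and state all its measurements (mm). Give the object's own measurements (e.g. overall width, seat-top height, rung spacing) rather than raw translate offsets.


A spool: two coaxial disc flanges of radius 154 mm and thickness 24 mm, joined by a core cylinder of radius 27 mm and height 119 mm. The lower flange rests on z = 0 and the three cylinders share a vertical axis.


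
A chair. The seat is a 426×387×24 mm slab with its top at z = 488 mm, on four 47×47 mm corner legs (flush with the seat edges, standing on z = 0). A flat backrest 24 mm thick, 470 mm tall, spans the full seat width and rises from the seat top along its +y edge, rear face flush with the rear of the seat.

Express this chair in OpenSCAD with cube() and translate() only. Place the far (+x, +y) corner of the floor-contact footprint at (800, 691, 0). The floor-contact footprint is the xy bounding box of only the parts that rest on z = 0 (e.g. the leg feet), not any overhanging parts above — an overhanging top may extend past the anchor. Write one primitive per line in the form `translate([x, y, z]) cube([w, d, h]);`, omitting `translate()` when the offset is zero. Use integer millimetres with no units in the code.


translate([374, 304, 464]) cube([426, 387, 24]);
translate([374, 304, 0]) cube([47, 47, 464]);
translate([753, 304, 0]) cube([47, 47, 464]);
translate([374, 644, 0]) cube([47, 47, 464]);
translate([753, 644, 0]) cube([47, 47, 464]);
translate([374, 667, 488]) cube([426, 24, 470]);


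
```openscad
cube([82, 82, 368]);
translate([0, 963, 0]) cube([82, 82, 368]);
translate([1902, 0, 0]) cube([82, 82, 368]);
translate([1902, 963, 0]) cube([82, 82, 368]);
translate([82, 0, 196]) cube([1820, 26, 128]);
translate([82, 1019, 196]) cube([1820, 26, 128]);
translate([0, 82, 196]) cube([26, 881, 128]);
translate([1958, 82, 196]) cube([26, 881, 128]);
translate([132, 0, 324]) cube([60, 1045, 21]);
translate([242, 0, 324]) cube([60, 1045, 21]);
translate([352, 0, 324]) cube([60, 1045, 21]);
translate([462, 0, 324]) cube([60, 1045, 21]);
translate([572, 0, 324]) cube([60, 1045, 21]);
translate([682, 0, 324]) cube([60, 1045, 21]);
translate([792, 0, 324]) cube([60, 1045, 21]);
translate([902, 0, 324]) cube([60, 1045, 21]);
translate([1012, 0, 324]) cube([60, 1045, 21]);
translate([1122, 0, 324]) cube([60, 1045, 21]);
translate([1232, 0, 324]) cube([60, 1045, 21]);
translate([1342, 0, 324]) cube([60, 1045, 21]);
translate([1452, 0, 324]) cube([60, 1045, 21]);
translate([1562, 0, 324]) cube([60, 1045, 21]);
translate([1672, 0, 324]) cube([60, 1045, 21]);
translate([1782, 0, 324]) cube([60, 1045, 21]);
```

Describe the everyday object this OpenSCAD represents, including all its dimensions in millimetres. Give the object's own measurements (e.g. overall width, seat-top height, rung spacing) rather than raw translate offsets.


A bed frame 1984 mm long (x) by 1045 mm wide (y). Four 82×82 mm corner posts, 368 mm tall, at the corners of the footprint. Four rails of 26 mm thickness and 128 mm height run between adjacent posts with their undersides at z = 196 mm, their outer faces flush with the outside of the frame (the two x-running rails run between the posts' inner faces; the two y-running rails run between the posts' inner faces). 16 slats, each 60 mm wide (x) and 21 mm thick, lie across the top of the two x-running rails, running the full 1045 mm width of the frame in y; along x they sit between the end posts with a 50 mm gap after the −x posts and between neighbouring slats, leaving 60 mm before the +x posts.


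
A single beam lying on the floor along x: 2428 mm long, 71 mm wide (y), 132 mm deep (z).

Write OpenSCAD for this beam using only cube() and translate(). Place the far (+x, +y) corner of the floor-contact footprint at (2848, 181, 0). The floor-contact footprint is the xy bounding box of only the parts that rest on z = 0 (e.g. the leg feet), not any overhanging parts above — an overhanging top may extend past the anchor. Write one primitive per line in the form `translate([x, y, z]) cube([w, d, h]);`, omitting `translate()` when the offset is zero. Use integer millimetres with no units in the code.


translate([420, 110, 0]) cube([2428, 71, 132]);


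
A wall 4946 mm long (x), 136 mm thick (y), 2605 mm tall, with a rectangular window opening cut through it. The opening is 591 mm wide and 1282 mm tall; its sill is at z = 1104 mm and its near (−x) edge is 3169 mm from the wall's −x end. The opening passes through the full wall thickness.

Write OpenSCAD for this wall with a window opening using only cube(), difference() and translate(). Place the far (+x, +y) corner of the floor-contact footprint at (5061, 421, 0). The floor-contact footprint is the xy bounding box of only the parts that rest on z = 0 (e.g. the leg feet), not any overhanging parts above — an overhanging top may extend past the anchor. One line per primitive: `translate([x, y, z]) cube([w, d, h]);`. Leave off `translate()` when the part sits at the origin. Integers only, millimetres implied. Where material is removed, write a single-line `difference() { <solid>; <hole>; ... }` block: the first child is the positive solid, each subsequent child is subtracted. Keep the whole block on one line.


difference() { translate([115, 285, 0]) cube([4946, 136, 2605]); translate([3284, 285, 1104]) cube([591, 136, 1282]); }


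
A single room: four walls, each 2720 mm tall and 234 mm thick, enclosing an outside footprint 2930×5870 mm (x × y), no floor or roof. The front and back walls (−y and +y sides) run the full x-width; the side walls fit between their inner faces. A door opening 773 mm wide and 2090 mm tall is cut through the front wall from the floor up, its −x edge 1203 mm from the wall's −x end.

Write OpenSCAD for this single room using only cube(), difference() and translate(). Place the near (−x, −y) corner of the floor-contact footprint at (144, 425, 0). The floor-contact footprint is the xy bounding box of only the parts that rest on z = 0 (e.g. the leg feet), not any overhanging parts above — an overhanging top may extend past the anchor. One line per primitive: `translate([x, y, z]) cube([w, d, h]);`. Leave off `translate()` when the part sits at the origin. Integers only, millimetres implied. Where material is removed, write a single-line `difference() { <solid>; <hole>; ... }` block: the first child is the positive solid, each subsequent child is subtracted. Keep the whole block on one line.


difference() { translate([144, 425, 0]) cube([2930, 234, 2720]); translate([1347, 425, 0]) cube([773, 234, 2090]); }
translate([144, 6061, 0]) cube([2930, 234, 2720]);
translate([144, 659, 0]) cube([234, 5402, 2720]);
translate([2840, 659, 0]) cube([234, 5402, 2720]);


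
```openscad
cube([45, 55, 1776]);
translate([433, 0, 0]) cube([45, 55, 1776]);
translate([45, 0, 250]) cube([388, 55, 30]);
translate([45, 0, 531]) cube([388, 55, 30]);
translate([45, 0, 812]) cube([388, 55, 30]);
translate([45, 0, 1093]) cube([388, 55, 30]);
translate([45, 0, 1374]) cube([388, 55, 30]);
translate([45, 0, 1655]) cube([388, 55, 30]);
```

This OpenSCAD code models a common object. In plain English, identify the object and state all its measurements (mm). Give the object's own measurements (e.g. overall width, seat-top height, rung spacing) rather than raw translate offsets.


A straight ladder. Two 45×55 mm vertical rails, 1776 mm tall, stand 478 mm apart (outside-to-outside) with their front faces coplanar on the −y side. 6 rungs, each 55 mm deep and 30 mm tall, span between the inner faces of the rails, front faces flush with the rails. The lowest rung's underside is at z = 250 mm and rungs are spaced 281 mm apart (underside to underside).


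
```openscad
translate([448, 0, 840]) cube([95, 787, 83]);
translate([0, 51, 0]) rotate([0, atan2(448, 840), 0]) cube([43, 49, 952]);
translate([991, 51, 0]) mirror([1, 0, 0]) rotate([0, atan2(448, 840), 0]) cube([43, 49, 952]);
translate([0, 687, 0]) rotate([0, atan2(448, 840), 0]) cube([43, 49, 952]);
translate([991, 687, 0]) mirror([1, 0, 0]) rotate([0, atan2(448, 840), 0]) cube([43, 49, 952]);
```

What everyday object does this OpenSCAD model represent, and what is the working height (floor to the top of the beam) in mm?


A sawhorse. The overall height is 923 mm.

A beam across two mirrored pairs of raked legs — a sawhorse. The beam's underside is at z = 840 (matching the legs' vertical rise in atan2(448, 840)) and the beam is 83 mm tall, so its top is at 840 + 83 = 923 mm. The raked legs top out at the beam's underside, so that is the highest point.


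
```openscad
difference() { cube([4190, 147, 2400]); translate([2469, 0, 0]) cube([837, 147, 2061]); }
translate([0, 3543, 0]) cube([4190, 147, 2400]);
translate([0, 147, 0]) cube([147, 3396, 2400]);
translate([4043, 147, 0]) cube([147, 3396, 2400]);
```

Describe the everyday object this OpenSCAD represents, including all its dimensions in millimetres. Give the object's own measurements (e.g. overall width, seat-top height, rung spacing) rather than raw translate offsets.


A single room: four walls, each 2400 mm tall and 147 mm thick, enclosing an outside footprint 4190×3690 mm (x × y), no floor or roof. The front and back walls (−y and +y sides) run the full x-width; the side walls fit between their inner faces. A door opening 837 mm wide and 2061 mm tall is cut through the front wall from the floor up, its −x edge 2469 mm from the wall's −x end.


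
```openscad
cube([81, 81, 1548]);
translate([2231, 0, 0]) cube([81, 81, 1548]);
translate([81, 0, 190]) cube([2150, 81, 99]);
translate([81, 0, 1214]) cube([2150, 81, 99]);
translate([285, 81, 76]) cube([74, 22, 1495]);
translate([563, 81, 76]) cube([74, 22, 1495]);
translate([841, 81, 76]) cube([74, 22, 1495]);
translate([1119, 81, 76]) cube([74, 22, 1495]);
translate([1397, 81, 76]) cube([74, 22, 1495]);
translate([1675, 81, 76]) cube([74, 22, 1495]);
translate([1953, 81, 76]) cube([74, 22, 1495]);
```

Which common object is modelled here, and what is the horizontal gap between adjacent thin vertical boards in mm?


A fence section. The picket gap is 204 mm.

Two posts, two rails, 7 pickets — a fence section. Span 2150 mm holds 7 pickets of 74 mm with 8 equal gaps: ⌊(2150 − 7·74) / 8⌋ = 204 mm.


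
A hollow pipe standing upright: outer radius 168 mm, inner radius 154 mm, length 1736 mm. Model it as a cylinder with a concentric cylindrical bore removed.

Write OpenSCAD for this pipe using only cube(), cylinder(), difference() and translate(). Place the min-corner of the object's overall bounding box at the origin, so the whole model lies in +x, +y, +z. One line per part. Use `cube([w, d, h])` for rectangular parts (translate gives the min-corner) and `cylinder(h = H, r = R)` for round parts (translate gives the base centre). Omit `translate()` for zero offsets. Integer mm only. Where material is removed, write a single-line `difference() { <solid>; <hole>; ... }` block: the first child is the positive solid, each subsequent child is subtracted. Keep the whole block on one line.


difference() { translate([168, 168, 0]) cylinder(h = 1736, r = 168); translate([168, 168, 0]) cylinder(h = 1736, r = 154); }


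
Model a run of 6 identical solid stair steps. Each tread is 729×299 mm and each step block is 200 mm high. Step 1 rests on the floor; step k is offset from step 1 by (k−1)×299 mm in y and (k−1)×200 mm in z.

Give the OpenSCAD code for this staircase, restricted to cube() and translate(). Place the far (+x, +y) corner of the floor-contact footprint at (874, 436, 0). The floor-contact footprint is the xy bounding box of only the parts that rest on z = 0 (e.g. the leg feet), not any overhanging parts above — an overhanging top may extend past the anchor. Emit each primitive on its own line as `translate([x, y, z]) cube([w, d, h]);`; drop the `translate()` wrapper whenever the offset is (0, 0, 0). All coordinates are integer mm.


translate([145, 137, 0]) cube([729, 299, 200]);
translate([145, 436, 200]) cube([729, 299, 200]);
translate([145, 735, 400]) cube([729, 299, 200]);
translate([145, 1034, 600]) cube([729, 299, 200]);
translate([145, 1333, 800]) cube([729, 299, 200]);
translate([145, 1632, 1000]) cube([729, 299, 200]);


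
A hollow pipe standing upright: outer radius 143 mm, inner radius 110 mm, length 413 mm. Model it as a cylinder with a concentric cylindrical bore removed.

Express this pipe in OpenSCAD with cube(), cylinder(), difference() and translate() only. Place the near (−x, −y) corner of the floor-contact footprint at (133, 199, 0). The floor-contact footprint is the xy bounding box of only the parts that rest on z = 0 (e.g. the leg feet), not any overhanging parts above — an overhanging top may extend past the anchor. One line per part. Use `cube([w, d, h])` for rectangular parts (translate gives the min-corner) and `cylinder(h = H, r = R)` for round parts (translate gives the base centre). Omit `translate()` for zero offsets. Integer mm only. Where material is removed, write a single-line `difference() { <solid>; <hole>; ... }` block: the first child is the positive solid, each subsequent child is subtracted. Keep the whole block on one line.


difference() { translate([276, 342, 0]) cylinder(h = 413, r = 143); translate([276, 342, 0]) cylinder(h = 413, r = 110); }


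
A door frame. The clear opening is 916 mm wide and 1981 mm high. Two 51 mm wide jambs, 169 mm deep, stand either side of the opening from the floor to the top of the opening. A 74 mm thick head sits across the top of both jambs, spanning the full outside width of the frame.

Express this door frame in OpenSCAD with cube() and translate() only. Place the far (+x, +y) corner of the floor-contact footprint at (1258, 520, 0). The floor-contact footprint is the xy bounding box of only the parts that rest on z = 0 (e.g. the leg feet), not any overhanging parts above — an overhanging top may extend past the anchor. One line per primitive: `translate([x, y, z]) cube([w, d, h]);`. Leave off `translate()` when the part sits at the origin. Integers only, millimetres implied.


translate([240, 351, 0]) cube([51, 169, 1981]);
translate([1207, 351, 0]) cube([51, 169, 1981]);
translate([240, 351, 1981]) cube([1018, 169, 74]);


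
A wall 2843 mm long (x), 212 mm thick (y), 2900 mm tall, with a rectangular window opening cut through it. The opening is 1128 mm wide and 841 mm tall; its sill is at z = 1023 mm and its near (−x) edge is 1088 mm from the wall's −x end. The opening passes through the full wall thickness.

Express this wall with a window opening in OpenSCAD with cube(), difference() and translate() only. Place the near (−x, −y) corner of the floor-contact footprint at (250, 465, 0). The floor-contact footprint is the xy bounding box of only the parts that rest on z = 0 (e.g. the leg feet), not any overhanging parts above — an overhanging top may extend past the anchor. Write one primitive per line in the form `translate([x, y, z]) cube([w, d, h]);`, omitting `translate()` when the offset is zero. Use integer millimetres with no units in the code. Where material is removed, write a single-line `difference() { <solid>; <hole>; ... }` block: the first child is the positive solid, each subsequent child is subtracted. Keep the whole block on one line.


difference() { translate([250, 465, 0]) cube([2843, 212, 2900]); translate([1338, 465, 1023]) cube([1128, 212, 841]); }


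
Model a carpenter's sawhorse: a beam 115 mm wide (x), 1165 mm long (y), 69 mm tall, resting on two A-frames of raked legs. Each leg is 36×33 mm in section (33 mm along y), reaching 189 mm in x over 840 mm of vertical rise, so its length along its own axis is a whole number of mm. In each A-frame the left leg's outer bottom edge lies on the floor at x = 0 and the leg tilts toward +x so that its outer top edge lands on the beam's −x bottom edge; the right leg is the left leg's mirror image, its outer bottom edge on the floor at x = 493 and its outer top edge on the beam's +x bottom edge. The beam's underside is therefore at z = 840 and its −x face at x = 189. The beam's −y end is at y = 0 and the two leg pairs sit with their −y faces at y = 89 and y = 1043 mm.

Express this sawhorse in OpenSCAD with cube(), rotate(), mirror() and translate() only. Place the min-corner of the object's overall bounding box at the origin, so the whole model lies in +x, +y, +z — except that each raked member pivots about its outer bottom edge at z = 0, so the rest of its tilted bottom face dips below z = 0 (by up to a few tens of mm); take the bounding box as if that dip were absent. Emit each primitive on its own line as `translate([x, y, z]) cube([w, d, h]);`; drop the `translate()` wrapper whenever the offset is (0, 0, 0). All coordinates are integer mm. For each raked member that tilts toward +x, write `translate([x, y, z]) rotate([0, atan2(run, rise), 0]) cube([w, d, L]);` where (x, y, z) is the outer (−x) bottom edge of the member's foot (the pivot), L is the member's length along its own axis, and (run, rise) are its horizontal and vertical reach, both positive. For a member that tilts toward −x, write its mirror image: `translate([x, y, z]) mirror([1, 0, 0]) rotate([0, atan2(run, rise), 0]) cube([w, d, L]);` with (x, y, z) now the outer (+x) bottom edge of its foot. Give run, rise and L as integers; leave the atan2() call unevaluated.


translate([189, 0, 840]) cube([115, 1165, 69]);
translate([0, 89, 0]) rotate([0, atan2(189, 840), 0]) cube([36, 33, 861]);
translate([493, 89, 0]) mirror([1, 0, 0]) rotate([0, atan2(189, 840), 0]) cube([36, 33, 861]);
translate([0, 1043, 0]) rotate([0, atan2(189, 840), 0]) cube([36, 33, 861]);
translate([493, 1043, 0]) mirror([1, 0, 0]) rotate([0, atan2(189, 840), 0]) cube([36, 33, 861]);


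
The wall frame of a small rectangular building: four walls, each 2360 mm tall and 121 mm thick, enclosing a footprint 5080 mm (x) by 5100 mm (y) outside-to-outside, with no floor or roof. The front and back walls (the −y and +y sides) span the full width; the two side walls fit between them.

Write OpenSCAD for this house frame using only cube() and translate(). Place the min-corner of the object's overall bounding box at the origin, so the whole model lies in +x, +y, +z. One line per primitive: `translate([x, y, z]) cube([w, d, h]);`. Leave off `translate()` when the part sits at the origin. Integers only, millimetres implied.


cube([5080, 121, 2360]);
translate([0, 4979, 0]) cube([5080, 121, 2360]);
translate([0, 121, 0]) cube([121, 4858, 2360]);
translate([4959, 121, 0]) cube([121, 4858, 2360]);


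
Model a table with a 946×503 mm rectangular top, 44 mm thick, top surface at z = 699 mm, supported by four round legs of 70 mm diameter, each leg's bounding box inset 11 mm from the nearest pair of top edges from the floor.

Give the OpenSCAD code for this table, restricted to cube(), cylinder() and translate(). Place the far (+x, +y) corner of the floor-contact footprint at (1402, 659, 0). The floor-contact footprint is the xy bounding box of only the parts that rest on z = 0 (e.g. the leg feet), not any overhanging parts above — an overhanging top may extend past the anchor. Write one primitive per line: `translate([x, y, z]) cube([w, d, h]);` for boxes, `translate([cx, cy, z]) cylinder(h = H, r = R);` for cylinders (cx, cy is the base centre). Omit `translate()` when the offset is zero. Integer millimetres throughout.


translate([467, 167, 655]) cube([946, 503, 44]);
translate([513, 213, 0]) cylinder(h = 655, r = 35);
translate([1367, 213, 0]) cylinder(h = 655, r = 35);
translate([513, 624, 0]) cylinder(h = 655, r = 35);
translate([1367, 624, 0]) cylinder(h = 655, r = 35);


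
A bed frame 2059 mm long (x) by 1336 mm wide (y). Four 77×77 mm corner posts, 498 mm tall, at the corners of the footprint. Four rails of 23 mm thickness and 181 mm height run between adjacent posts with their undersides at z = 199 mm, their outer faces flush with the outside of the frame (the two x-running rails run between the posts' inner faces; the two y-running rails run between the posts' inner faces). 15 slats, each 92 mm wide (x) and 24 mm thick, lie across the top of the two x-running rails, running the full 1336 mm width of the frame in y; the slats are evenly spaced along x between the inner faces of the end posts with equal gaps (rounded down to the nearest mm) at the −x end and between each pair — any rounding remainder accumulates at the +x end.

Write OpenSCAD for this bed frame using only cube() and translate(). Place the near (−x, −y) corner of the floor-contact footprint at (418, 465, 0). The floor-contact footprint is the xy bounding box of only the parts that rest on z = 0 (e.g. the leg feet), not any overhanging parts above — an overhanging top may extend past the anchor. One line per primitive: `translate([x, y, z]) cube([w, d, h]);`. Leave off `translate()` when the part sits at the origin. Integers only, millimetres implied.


translate([418, 465, 0]) cube([77, 77, 498]);
translate([418, 1724, 0]) cube([77, 77, 498]);
translate([2400, 465, 0]) cube([77, 77, 498]);
translate([2400, 1724, 0]) cube([77, 77, 498]);
translate([495, 465, 199]) cube([1905, 23, 181]);
translate([495, 1778, 199]) cube([1905, 23, 181]);
translate([418, 542, 199]) cube([23, 1182, 181]);
translate([2454, 542, 199]) cube([23, 1182, 181]);
translate([527, 465, 380]) cube([92, 1336, 24]);
translate([651, 465, 380]) cube([92, 1336, 24]);
translate([775, 465, 380]) cube([92, 1336, 24]);
translate([899, 465, 380]) cube([92, 1336, 24]);
translate([1023, 465, 380]) cube([92, 1336, 24]);
translate([1147, 465, 380]) cube([92, 1336, 24]);
translate([1271, 465, 380]) cube([92, 1336, 24]);
translate([1395, 465, 380]) cube([92, 1336, 24]);
translate([1519, 465, 380]) cube([92, 1336, 24]);
translate([1643, 465, 380]) cube([92, 1336, 24]);
translate([1767, 465, 380]) cube([92, 1336, 24]);
translate([1891, 465, 380]) cube([92, 1336, 24]);
translate([2015, 465, 380]) cube([92, 1336, 24]);
translate([2139, 465, 380]) cube([92, 1336, 24]);
translate([2263, 465, 380]) cube([92, 1336, 24]);


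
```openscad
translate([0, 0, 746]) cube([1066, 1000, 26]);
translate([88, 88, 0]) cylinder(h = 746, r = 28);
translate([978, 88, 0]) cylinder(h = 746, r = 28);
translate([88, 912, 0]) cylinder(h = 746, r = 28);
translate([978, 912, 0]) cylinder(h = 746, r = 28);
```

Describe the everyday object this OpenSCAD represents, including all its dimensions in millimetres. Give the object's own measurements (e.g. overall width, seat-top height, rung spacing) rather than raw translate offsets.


A table: top 1066 mm (x) × 1000 mm (y), 26 mm thick, upper face at z = 772 mm, on four round legs of 56 mm diameter, each leg's bounding box inset 60 mm from the nearest pair of top edges from z = 0 to the bottom of the top.


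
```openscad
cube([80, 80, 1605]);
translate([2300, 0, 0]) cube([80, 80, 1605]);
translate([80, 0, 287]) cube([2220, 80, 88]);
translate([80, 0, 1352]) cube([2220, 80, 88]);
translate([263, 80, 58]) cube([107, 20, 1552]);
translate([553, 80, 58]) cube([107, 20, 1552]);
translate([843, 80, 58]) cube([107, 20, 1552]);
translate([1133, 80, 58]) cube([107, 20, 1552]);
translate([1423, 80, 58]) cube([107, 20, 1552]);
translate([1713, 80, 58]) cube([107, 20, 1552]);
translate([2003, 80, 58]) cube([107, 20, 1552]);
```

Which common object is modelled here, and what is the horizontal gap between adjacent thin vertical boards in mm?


A fence section. The picket gap is 183 mm.

Two posts, two rails, 7 pickets — a fence section. Span 2220 mm holds 7 pickets of 107 mm with 8 equal gaps: ⌊(2220 − 7·107) / 8⌋ = 183 mm.


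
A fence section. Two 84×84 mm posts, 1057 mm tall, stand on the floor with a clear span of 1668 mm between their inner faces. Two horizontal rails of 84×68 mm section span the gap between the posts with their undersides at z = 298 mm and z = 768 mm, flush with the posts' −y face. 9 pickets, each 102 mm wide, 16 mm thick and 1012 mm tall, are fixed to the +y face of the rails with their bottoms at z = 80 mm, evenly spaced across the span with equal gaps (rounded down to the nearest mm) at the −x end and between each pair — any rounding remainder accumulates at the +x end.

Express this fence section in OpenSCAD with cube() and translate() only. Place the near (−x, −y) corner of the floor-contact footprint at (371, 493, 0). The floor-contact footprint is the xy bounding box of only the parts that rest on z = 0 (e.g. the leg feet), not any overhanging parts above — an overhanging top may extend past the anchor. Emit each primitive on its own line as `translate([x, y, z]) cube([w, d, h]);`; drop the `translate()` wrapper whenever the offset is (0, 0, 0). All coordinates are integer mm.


translate([371, 493, 0]) cube([84, 84, 1057]);
translate([2123, 493, 0]) cube([84, 84, 1057]);
translate([455, 493, 298]) cube([1668, 84, 68]);
translate([455, 493, 768]) cube([1668, 84, 68]);
translate([530, 577, 80]) cube([102, 16, 1012]);
translate([707, 577, 80]) cube([102, 16, 1012]);
translate([884, 577, 80]) cube([102, 16, 1012]);
translate([1061, 577, 80]) cube([102, 16, 1012]);
translate([1238, 577, 80]) cube([102, 16, 1012]);
translate([1415, 577, 80]) cube([102, 16, 1012]);
translate([1592, 577, 80]) cube([102, 16, 1012]);
translate([1769, 577, 80]) cube([102, 16, 1012]);
translate([1946, 577, 80]) cube([102, 16, 1012]);
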